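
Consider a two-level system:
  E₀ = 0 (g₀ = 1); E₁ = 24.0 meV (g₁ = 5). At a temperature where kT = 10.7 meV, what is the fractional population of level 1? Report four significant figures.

Eᵢ/kT = 0, 2.24299.
Z = Σ gᵢe^(−Eᵢ/kT) = 1·e^(−0) + 5·e^(−2.24299) = 1.00000 + 0.530703 = 1.53070.
P₁ = g₁ e^(−E₁/kT) / Z = 0.530703/1.53070 = 0.3467.

0.3467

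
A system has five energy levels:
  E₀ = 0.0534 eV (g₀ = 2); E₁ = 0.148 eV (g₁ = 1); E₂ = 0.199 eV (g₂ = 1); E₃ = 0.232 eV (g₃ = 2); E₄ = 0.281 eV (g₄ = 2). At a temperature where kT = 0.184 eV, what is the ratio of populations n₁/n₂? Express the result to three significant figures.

n₁/n₂ = (g₁/g₂) exp[−(E₁−E₂)/kT] = (1/1) × exp(−(-0.051 eV)/(0.184 eV)) = (1/1) × exp(0.27717) = 1.32.

1.32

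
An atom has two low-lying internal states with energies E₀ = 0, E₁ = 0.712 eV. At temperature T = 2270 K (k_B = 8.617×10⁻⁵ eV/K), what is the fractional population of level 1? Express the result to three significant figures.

0.0256

k_BT = 8.617×10⁻⁵ × 2270 K = 0.19561 eV.
Eᵢ/kT = 0, 3.6399.
Z = Σ e^(−Eᵢ/kT) = e^(−0) + e^(−3.6399) = 1.0000 + 0.026255 = 1.0263.
P₁ = e^(−E₁/kT) / Z = 0.026255/1.0263 = 0.0256.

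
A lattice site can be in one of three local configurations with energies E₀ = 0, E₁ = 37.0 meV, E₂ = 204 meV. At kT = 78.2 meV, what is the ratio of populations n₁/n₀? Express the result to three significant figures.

0.623

n₁/n₀ = exp[−(E₁−E₀)/kT] = exp(−(37.0 meV)/(78.2 meV)) = exp(-0.47315) = 0.623.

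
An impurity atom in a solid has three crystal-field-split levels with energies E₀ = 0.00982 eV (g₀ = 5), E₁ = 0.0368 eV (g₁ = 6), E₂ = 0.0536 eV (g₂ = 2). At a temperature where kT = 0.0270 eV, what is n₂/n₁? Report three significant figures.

0.179

n₂/n₁ = (g₂/g₁) exp[−(E₂−E₁)/kT] = (2/6) × exp(−(0.0168 eV)/(0.0270 eV)) = (2/6) × exp(-0.62222) = 0.179.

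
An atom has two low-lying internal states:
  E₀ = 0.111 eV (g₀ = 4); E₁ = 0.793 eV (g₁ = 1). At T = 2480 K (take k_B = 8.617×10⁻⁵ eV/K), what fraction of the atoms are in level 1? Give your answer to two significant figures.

0.010

k_BT = 8.617×10⁻⁵ × 2480 K = 0.2137 eV.
Eᵢ/kT = 0.5194, 3.711.
Z = Σ gᵢe^(−Eᵢ/kT) = 4·e^(−0.5194) + 1·e^(−3.711) = 2.380 + 0.02445 = 2.404.
P₁ = g₁ e^(−E₁/kT) / Z = 0.02445/2.404 = 0.010.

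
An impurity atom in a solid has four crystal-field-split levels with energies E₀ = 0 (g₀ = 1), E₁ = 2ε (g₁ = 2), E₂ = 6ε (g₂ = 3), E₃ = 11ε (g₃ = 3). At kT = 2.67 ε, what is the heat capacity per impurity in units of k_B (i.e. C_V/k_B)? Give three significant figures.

Eᵢ/kT = 0, 0.74906, 2.2472, 4.1199.
Z = Σ gᵢe^(−Eᵢ/kT) = 1·e^(−0) + 2·e^(−0.74906) + 3·e^(−2.2472) + 3·e^(−4.1199) = 1.0000 + 0.94562 + 0.31708 + 0.048738 = 2.3114.
⟨E⟩ = 1.8733 ε, ⟨E²⟩ = 9.1264 ε².
C_V/k_B = (⟨E²⟩ − ⟨E⟩²)/(kT)² = (9.1264 − 3.5093)/7.1289 = 0.788.

0.788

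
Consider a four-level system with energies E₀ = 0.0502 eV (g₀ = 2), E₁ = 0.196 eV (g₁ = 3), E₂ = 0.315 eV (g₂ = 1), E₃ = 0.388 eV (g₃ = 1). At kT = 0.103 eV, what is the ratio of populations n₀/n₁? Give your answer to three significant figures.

2.75

n₀/n₁ = (g₀/g₁) exp[−(E₀−E₁)/kT] = (2/3) × exp(−(-0.1458 eV)/(0.103 eV)) = (2/3) × exp(1.4155) = 2.75.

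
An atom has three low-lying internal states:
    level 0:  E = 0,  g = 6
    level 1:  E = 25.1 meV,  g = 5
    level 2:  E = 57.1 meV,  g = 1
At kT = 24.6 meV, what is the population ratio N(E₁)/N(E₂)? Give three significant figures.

n₁/n₂ = (g₁/g₂) exp[−(E₁−E₂)/kT] = (5/1) × exp(−(-32.0 meV)/(24.6 meV)) = (5/1) × exp(1.3008) = 18.4.

18.4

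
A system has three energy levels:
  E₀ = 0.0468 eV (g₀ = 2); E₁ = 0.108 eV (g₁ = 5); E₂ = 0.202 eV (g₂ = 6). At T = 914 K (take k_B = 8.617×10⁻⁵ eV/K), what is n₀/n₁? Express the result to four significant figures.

0.8700

k_BT = 8.617×10⁻⁵ × 914 K = 0.0787594 eV.
n₀/n₁ = (g₀/g₁) exp[−(E₀−E₁)/kT] = (2/5) × exp(−(-0.0612 eV)/(0.0787594 eV)) = (2/5) × exp(0.777050) = 0.8700.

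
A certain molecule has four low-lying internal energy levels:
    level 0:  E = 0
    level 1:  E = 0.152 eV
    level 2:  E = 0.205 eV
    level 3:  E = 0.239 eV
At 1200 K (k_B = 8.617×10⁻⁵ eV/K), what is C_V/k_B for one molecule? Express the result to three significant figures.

0.741

k_BT = 8.617×10⁻⁵ × 1200 K = 0.10340 eV.
Eᵢ/kT = 0, 1.4700, 1.9826, 2.3114.
Z = Σ e^(−Eᵢ/kT) = e^(−0) + e^(−1.4700) + e^(−1.9826) + e^(−2.3114) = 1.0000 + 0.22993 + 0.13771 + 0.099122 = 1.4668.
⟨E⟩ = 0.059224 eV, ⟨E²⟩ = 0.011427 eV².
C_V/k_B = (⟨E²⟩ − ⟨E⟩²)/(kT)² = (0.011427 − 0.0035075)/0.010692 = 0.741.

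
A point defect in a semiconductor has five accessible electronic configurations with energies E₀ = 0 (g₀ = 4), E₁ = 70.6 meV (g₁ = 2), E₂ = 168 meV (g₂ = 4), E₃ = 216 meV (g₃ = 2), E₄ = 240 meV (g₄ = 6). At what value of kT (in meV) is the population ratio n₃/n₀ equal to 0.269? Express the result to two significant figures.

n₃/n₀ = (g₃/g₀) exp[−(E₃−E₀)/kT] = 0.269.
⇒ (E₃−E₀)/kT = ln((2/4)/0.269) = ln(1.859) = 0.6200.
kT = 216 meV / 0.6200 = 350 meV.

350 meV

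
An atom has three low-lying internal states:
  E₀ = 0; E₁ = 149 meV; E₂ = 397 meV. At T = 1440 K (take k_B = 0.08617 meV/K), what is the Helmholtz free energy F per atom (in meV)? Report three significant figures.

-36.5 meV

k_BT = 0.08617 × 1440 K = 124.08 meV.
Eᵢ/kT = 0, 1.2008, 3.1995.
Z = Σ e^(−Eᵢ/kT) = e^(−0) + e^(−1.2008) + e^(−3.1995) = 1.0000 + 0.30095 + 0.040783 = 1.3417.
F = −kT ln Z = −124.08 × ln(1.3417) = −124.08 × 0.29394 = -36.5 meV.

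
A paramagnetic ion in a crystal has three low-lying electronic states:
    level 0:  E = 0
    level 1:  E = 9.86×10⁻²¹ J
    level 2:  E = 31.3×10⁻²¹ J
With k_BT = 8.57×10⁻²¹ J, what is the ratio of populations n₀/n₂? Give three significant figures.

n₀/n₂ = exp[−(E₀−E₂)/kT] = exp(−(-31.3 ×10⁻²¹ J)/(8.57 ×10⁻²¹ J)) = exp(3.6523) = 38.6.

38.6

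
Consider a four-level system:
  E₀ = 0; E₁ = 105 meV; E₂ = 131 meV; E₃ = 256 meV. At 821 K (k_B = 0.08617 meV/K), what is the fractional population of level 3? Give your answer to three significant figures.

0.0190

k_BT = 0.08617 × 821 K = 70.746 meV.
Eᵢ/kT = 0, 1.4842, 1.8517, 3.6186.
Z = Σ e^(−Eᵢ/kT) = e^(−0) + e^(−1.4842) + e^(−1.8517) + e^(−3.6186) = 1.0000 + 0.22668 + 0.15697 + 0.026820 = 1.4105.
P₃ = e^(−E₃/kT) / Z = 0.026820/1.4105 = 0.0190.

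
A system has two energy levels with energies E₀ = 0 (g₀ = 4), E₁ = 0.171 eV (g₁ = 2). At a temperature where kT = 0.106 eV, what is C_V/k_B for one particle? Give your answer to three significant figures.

0.214

Eᵢ/kT = 0, 1.6132.
Z = Σ gᵢe^(−Eᵢ/kT) = 4·e^(−0) + 2·e^(−1.6132) = 4.0000 + 0.39850 = 4.3985.
⟨E⟩ = 0.015492 eV, ⟨E²⟩ = 0.0026492 eV².
C_V/k_B = (⟨E²⟩ − ⟨E⟩²)/(kT)² = (0.0026492 − 0.00024000)/0.011236 = 0.214.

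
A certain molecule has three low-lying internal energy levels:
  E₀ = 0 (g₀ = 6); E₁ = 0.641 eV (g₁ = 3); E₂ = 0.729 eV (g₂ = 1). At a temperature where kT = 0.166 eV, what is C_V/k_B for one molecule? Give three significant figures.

Eᵢ/kT = 0, 3.8614, 4.3916.
Z = Σ gᵢe^(−Eᵢ/kT) = 6·e^(−0) + 3·e^(−3.8614) + 1·e^(−4.3916) = 6.0000 + 0.063116 + 0.012381 = 6.0755.
⟨E⟩ = 0.0081447 eV, ⟨E²⟩ = 0.0053515 eV².
C_V/k_B = (⟨E²⟩ − ⟨E⟩²)/(kT)² = (0.0053515 − 0.000066336)/0.027556 = 0.192.

0.192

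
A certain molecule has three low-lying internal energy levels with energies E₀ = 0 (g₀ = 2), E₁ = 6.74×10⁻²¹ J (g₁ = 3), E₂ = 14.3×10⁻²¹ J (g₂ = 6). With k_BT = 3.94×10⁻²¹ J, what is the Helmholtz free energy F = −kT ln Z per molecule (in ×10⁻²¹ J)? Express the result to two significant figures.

-3.9 ×10⁻²¹ J

Eᵢ/kT = 0, 1.711, 3.629.
Z = Σ gᵢe^(−Eᵢ/kT) = 2·e^(−0) + 3·e^(−1.711) + 6·e^(−3.629) = 2.000 + 0.5421 + 0.1593 = 2.701.
F = −kT ln Z = −3.94 × ln(2.701) = −3.94 × 0.9936 = -3.9 ×10⁻²¹ J.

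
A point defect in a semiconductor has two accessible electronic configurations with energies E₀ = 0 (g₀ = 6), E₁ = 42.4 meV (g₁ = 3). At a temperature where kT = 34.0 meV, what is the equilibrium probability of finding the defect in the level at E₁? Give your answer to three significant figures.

Eᵢ/kT = 0, 1.2471.
Z = Σ gᵢe^(−Eᵢ/kT) = 6·e^(−0) + 3·e^(−1.2471) = 6.0000 + 0.86201 = 6.8620.
P₁ = g₁ e^(−E₁/kT) / Z = 0.86201/6.8620 = 0.126.

0.126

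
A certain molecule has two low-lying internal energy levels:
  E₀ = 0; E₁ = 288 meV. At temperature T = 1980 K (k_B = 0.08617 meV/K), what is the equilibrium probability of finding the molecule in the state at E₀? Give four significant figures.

k_BT = 0.08617 × 1980 K = 170.617 meV.
Eᵢ/kT = 0, 1.68799.
Z = Σ e^(−Eᵢ/kT) = e^(−0) + e^(−1.68799) = 1.00000 + 0.184891 = 1.18489.
P₀ = e^(−E₀/kT) / Z = 1.00000/1.18489 = 0.8440.

0.8440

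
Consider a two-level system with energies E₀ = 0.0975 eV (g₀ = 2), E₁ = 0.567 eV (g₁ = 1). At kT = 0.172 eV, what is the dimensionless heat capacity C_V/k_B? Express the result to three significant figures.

Eᵢ/kT = 0.56686, 3.2965.
Z = Σ gᵢe^(−Eᵢ/kT) = 2·e^(−0.56686) + 1·e^(−3.2965) = 1.1346 + 0.037012 = 1.1716.
⟨E⟩ = 0.11233 eV, ⟨E²⟩ = 0.019362 eV².
C_V/k_B = (⟨E²⟩ − ⟨E⟩²)/(kT)² = (0.019362 − 0.012618)/0.029584 = 0.228.

0.228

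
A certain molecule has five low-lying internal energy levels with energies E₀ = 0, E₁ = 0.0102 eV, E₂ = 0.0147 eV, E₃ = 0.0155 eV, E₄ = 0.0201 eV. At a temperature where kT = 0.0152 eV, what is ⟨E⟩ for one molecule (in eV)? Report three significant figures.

Eᵢ/kT = 0, 0.67105, 0.96711, 1.0197, 1.3224.
Z = Σ e^(−Eᵢ/kT) = e^(−0) + e^(−0.67105) + e^(−0.96711) + e^(−1.0197) + e^(−1.3224) = 1.0000 + 0.51117 + 0.38018 + 0.36070 + 0.26649 = 2.5185.
⟨E⟩ = Σ Eᵢ e^(−Eᵢ/kT) / Z = (0·1.0000 + 0.0102·0.51117 + 0.0147·0.38018 + 0.0155·0.36070 + 0.0201·0.26649) / 2.5185 = 0.00864 eV.

0.00864 eV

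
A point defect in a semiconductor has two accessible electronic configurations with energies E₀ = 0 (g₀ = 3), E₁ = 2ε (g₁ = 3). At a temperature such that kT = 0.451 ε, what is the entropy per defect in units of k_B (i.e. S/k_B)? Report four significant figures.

Eᵢ/kT = 0, 4.43459.
Z = Σ gᵢe^(−Eᵢ/kT) = 3·e^(−0) + 3·e^(−4.43459) = 3.00000 + 0.0355798 = 3.03558.
⟨E⟩ = Σ EᵢPᵢ = 0.0234418 ε.
S/k_B = ln Z + ⟨E⟩/kT = ln(3.03558) + 0.0234418/0.451 = 1.11040 + 0.0519774 = 1.162.

1.162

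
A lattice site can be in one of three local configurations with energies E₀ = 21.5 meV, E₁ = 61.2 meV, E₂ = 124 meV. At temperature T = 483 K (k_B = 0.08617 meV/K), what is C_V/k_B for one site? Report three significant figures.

k_BT = 0.08617 × 483 K = 41.620 meV.
Eᵢ/kT = 0.51658, 1.4704, 2.9793.
Z = Σ e^(−Eᵢ/kT) = e^(−0.51658) + e^(−1.4704) + e^(−2.9793) = 0.59656 + 0.22983 + 0.050828 = 0.87722.
⟨E⟩ = 37.840 meV, ⟨E²⟩ = 2186.6 meV².
C_V/k_B = (⟨E²⟩ − ⟨E⟩²)/(kT)² = (2186.6 − 1431.9)/1732.2 = 0.436.

0.436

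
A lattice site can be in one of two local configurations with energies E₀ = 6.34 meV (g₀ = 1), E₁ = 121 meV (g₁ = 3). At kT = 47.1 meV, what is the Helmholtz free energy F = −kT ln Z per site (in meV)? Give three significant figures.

-4.66 meV

Eᵢ/kT = 0.13461, 2.5690.
Z = Σ gᵢe^(−Eᵢ/kT) = 1·e^(−0.13461) + 3·e^(−2.5690) = 0.87406 + 0.22984 = 1.1039.
F = −kT ln Z = −47.1 × ln(1.1039) = −47.1 × 0.098849 = -4.66 meV.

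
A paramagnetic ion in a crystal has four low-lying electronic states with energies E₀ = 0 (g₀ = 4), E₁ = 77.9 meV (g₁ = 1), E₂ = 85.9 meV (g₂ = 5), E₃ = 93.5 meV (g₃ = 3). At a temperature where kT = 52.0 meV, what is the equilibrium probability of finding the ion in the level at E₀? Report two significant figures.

0.70

Eᵢ/kT = 0, 1.498, 1.652, 1.798.
Z = Σ gᵢe^(−Eᵢ/kT) = 4·e^(−0) + 1·e^(−1.498) + 5·e^(−1.652) + 3·e^(−1.798) = 4.000 + 0.2236 + 0.9583 + 0.4969 = 5.679.
P₀ = g₀ e^(−E₀/kT) / Z = 4.000/5.679 = 0.70.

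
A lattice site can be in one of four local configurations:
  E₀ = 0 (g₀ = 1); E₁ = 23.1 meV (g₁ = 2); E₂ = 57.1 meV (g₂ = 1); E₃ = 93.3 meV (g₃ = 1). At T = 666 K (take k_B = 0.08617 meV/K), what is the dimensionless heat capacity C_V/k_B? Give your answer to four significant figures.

0.2015

k_BT = 0.08617 × 666 K = 57.3892 meV.
Eᵢ/kT = 0, 0.402515, 0.994961, 1.62574.
Z = Σ gᵢe^(−Eᵢ/kT) = 1·e^(−0) + 2·e^(−0.402515) + 1·e^(−0.994961) + 1·e^(−1.62574) = 1.00000 + 1.33727 + 0.369738 + 0.196766 = 2.90377.
⟨E⟩ = 24.2310 meV, ⟨E²⟩ = 1250.75 meV².
C_V/k_B = (⟨E²⟩ − ⟨E⟩²)/(kT)² = (1250.75 − 587.141)/3293.52 = 0.2015.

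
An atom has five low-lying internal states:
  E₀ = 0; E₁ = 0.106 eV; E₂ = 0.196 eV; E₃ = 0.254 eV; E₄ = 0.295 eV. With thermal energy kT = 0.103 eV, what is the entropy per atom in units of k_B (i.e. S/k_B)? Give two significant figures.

Eᵢ/kT = 0, 1.029, 1.903, 2.466, 2.864.
Z = Σ e^(−Eᵢ/kT) = e^(−0) + e^(−1.029) + e^(−1.903) + e^(−2.466) + e^(−2.864) = 1.000 + 0.3574 + 0.1491 + 0.08492 + 0.05704 = 1.648.
⟨E⟩ = Σ EᵢPᵢ = 0.06402 eV.
S/k_B = ln Z + ⟨E⟩/kT = ln(1.648) + 0.06402/0.103 = 0.4996 + 0.6216 = 1.1.

1.1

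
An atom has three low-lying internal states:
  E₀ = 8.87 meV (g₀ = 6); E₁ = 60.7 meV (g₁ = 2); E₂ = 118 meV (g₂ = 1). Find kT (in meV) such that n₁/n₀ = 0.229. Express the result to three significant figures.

138 meV

n₁/n₀ = (g₁/g₀) exp[−(E₁−E₀)/kT] = 0.229.
⇒ (E₁−E₀)/kT = ln((2/6)/0.229) = ln(1.4556) = 0.37542.
kT = 51.83 meV / 0.37542 = 138 meV.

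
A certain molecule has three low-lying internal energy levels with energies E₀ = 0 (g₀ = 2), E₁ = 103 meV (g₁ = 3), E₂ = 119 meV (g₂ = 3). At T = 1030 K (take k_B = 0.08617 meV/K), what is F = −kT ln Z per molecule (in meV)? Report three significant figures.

-117 meV

k_BT = 0.08617 × 1030 K = 88.755 meV.
Eᵢ/kT = 0, 1.1605, 1.3408.
Z = Σ gᵢe^(−Eᵢ/kT) = 2·e^(−0) + 3·e^(−1.1605) + 3·e^(−1.3408) = 2.0000 + 0.93999 + 0.78491 = 3.7249.
F = −kT ln Z = −88.755 × ln(3.7249) = −88.755 × 1.3150 = -117 meV.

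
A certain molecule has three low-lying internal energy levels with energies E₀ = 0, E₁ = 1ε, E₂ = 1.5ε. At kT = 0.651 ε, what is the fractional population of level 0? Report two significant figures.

0.76

Eᵢ/kT = 0, 1.536, 2.304.
Z = Σ e^(−Eᵢ/kT) = e^(−0) + e^(−1.536) + e^(−2.304) = 1.000 + 0.2152 + 0.09986 = 1.315.
P₀ = e^(−E₀/kT) / Z = 1.000/1.315 = 0.76.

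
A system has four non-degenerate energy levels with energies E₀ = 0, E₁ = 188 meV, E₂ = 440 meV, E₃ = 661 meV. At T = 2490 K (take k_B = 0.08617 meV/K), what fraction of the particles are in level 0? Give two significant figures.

k_BT = 0.08617 × 2490 K = 214.6 meV.
Eᵢ/kT = 0, 0.8760, 2.050, 3.080.
Z = Σ e^(−Eᵢ/kT) = e^(−0) + e^(−0.8760) + e^(−2.050) + e^(−3.080) = 1.000 + 0.4164 + 0.1287 + 0.04596 = 1.591.
P₀ = e^(−E₀/kT) / Z = 1.000/1.591 = 0.63.

0.63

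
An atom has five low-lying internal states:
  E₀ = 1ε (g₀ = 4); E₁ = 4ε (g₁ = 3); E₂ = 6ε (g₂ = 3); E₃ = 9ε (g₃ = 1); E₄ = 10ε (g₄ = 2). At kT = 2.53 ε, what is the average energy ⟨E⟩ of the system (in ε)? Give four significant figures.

2.046 ε

Eᵢ/kT = 0.395257, 1.58103, 2.37154, 3.55731, 3.95257.
Z = Σ gᵢe^(−Eᵢ/kT) = 4·e^(−0.395257) + 3·e^(−1.58103) + 3·e^(−2.37154) + 1·e^(−3.55731) + 2·e^(−3.95257) = 2.69403 + 0.617289 + 0.280011 + 0.0285154 + 0.0384106 = 3.65826.
⟨E⟩ = Σ Eᵢ gᵢe^(−Eᵢ/kT) / Z = (1·2.69403 + 4·0.617289 + 6·0.280011 + 9·0.0285154 + 10·0.0384106) / 3.65826 = 2.046 ε.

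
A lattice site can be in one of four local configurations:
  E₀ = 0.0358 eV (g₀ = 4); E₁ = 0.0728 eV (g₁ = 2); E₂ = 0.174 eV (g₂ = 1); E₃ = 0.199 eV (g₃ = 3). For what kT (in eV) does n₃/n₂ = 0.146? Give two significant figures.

0.0083 eV

n₃/n₂ = (g₃/g₂) exp[−(E₃−E₂)/kT] = 0.146.
⇒ (E₃−E₂)/kT = ln((3/1)/0.146) = ln(20.55) = 3.023.
kT = 0.025 eV / 3.023 = 0.0083 eV.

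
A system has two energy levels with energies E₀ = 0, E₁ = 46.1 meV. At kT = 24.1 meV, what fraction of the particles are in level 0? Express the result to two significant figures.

Eᵢ/kT = 0, 1.913.
Z = Σ e^(−Eᵢ/kT) = e^(−0) + e^(−1.913) = 1.000 + 0.1476 = 1.148.
P₀ = e^(−E₀/kT) / Z = 1.000/1.148 = 0.87.

0.87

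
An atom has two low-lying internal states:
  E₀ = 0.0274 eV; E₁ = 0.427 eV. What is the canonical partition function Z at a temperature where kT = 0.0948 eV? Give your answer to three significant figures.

Z = 0.760

Eᵢ/kT = 0.28903, 4.5042.
Z = Σ e^(−Eᵢ/kT) = e^(−0.28903) + e^(−4.5042) = 0.74899 + 0.011062 = 0.76005.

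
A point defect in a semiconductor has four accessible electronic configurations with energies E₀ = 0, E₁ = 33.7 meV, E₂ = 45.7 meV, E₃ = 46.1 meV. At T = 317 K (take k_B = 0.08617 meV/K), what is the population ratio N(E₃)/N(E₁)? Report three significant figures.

0.635

k_BT = 0.08617 × 317 K = 27.316 meV.
n₃/n₁ = exp[−(E₃−E₁)/kT] = exp(−(12.4 meV)/(27.316 meV)) = exp(-0.45395) = 0.635.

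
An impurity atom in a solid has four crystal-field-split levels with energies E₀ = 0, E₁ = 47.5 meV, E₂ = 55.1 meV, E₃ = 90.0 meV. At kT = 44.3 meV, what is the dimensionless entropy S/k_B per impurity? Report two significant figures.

1.1

Eᵢ/kT = 0, 1.072, 1.244, 2.032.
Z = Σ e^(−Eᵢ/kT) = e^(−0) + e^(−1.072) + e^(−1.244) + e^(−2.032) = 1.000 + 0.3423 + 0.2882 + 0.1311 = 1.762.
⟨E⟩ = Σ EᵢPᵢ = 24.94 meV.
S/k_B = ln Z + ⟨E⟩/kT = ln(1.762) + 24.94/44.3 = 0.5664 + 0.5630 = 1.1.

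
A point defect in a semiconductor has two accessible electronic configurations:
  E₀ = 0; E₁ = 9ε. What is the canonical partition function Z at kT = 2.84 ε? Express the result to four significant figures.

Eᵢ/kT = 0, 3.16901.
Z = Σ e^(−Eᵢ/kT) = e^(−0) + e^(−3.16901) = 1.00000 + 0.0420452 = 1.04205.

Z = 1.042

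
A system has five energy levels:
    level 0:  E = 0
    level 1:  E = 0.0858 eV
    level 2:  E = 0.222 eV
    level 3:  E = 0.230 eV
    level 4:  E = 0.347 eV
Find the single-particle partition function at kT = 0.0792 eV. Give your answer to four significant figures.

Eᵢ/kT = 0, 1.08333, 2.80303, 2.90404, 4.38131.
Z = Σ e^(−Eᵢ/kT) = e^(−0) + e^(−1.08333) + e^(−2.80303) + e^(−2.90404) + e^(−4.38131) = 1.00000 + 0.338467 + 0.0606261 + 0.0548014 + 0.0125090 = 1.46640.

Z = 1.466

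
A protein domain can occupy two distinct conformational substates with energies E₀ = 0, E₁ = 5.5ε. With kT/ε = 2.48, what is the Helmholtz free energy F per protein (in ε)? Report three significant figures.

Eᵢ/kT = 0, 2.2177.
Z = Σ e^(−Eᵢ/kT) = e^(−0) + e^(−2.2177) = 1.0000 + 0.10886 = 1.1089.
F = −kT ln Z = −2.48 × ln(1.1089) = −2.48 × 0.10337 = -0.256 ε.

-0.256 ε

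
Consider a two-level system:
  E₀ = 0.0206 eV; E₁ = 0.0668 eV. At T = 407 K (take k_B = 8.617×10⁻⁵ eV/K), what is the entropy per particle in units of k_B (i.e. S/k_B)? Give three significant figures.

k_BT = 8.617×10⁻⁵ × 407 K = 0.035071 eV.
Eᵢ/kT = 0.58738, 1.9047.
Z = Σ e^(−Eᵢ/kT) = e^(−0.58738) + e^(−1.9047) = 0.55578 + 0.14887 = 0.70465.
⟨E⟩ = Σ EᵢPᵢ = 0.030361 eV.
S/k_B = ln Z + ⟨E⟩/kT = ln(0.70465) + 0.030361/0.035071 = -0.35005 + 0.86570 = 0.516.

0.516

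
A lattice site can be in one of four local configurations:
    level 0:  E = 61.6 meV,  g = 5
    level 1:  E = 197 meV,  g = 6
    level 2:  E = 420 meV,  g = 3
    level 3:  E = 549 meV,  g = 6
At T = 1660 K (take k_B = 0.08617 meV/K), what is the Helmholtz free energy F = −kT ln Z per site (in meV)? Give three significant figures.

-232 meV

k_BT = 0.08617 × 1660 K = 143.04 meV.
Eᵢ/kT = 0.43065, 1.3772, 2.9362, 3.8381.
Z = Σ gᵢe^(−Eᵢ/kT) = 5·e^(−0.43065) + 6·e^(−1.3772) + 3·e^(−2.9362) + 6·e^(−3.8381) = 3.2504 + 1.5137 + 0.15920 + 0.12921 = 5.0525.
F = −kT ln Z = −143.04 × ln(5.0525) = −143.04 × 1.6199 = -232 meV.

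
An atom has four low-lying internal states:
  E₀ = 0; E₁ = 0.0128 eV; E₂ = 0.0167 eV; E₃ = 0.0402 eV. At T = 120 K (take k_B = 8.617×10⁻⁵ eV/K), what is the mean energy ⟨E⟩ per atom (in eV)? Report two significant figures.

k_BT = 8.617×10⁻⁵ × 120 K = 0.01034 eV.
Eᵢ/kT = 0, 1.238, 1.615, 3.888.
Z = Σ e^(−Eᵢ/kT) = e^(−0) + e^(−1.238) + e^(−1.615) + e^(−3.888) = 1.000 + 0.2900 + 0.1989 + 0.02049 = 1.509.
⟨E⟩ = Σ Eᵢ e^(−Eᵢ/kT) / Z = (0·1.000 + 0.0128·0.2900 + 0.0167·0.1989 + 0.0402·0.02049) / 1.509 = 0.0052 eV.

0.0052 eV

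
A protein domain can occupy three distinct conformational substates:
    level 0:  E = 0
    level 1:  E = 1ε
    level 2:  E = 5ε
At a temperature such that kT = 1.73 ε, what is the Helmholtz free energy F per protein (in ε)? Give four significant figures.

-0.8309 ε

Eᵢ/kT = 0, 0.578035, 2.89017.
Z = Σ e^(−Eᵢ/kT) = e^(−0) + e^(−0.578035) + e^(−2.89017) = 1.00000 + 0.561000 + 0.0555668 = 1.61657.
F = −kT ln Z = −1.73 × ln(1.61657) = −1.73 × 0.480307 = -0.8309 ε.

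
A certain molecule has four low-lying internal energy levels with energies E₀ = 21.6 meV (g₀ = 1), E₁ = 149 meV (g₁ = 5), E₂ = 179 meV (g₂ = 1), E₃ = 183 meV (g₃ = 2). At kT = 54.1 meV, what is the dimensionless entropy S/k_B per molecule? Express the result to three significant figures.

Eᵢ/kT = 0.39926, 2.7542, 3.3087, 3.3826.
Z = Σ gᵢe^(−Eᵢ/kT) = 1·e^(−0.39926) + 5·e^(−2.7542) + 1·e^(−3.3087) + 2·e^(−3.3826) = 0.67082 + 0.31830 + 0.036564 + 0.067918 = 1.0936.
⟨E⟩ = Σ EᵢPᵢ = 73.967 meV.
S/k_B = ln Z + ⟨E⟩/kT = ln(1.0936) + 73.967/54.1 = 0.089475 + 1.3672 = 1.46.

1.46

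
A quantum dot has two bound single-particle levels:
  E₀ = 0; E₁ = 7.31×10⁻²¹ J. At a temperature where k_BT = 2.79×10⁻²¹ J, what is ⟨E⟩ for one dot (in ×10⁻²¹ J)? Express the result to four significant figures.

0.4960 ×10⁻²¹ J

Eᵢ/kT = 0, 2.62007.
Z = Σ e^(−Eᵢ/kT) = e^(−0) + e^(−2.62007) = 1.00000 + 0.0727978 = 1.07280.
⟨E⟩ = Σ Eᵢ e^(−Eᵢ/kT) / Z = (0·1.00000 + 7.31·0.0727978) / 1.07280 = 0.4960 ×10⁻²¹ J.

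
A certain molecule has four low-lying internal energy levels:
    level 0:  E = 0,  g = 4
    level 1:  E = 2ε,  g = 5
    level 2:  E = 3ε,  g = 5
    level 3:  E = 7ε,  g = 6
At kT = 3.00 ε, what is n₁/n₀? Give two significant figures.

0.64

n₁/n₀ = (g₁/g₀) exp[−(E₁−E₀)/kT] = (5/4) × exp(−(2ε)/(3.00ε)) = (5/4) × exp(-0.6667) = 0.64.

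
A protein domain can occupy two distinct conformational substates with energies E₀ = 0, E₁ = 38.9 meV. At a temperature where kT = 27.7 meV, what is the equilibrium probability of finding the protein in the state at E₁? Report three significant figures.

Eᵢ/kT = 0, 1.4043.
Z = Σ e^(−Eᵢ/kT) = e^(−0) + e^(−1.4043) = 1.0000 + 0.24554 = 1.2455.
P₁ = e^(−E₁/kT) / Z = 0.24554/1.2455 = 0.197.

0.197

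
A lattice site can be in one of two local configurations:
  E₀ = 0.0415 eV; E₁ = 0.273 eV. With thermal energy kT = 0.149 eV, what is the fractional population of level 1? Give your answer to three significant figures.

Eᵢ/kT = 0.27852, 1.8322.
Z = Σ e^(−Eᵢ/kT) = e^(−0.27852) + e^(−1.8322) = 0.75690 + 0.16006 = 0.91696.
P₁ = e^(−E₁/kT) / Z = 0.16006/0.91696 = 0.175.

0.175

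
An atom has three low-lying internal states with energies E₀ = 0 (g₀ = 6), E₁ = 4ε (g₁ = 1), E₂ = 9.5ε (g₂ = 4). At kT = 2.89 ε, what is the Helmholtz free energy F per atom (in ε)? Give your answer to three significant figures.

-5.36 ε

Eᵢ/kT = 0, 1.3841, 3.2872.
Z = Σ gᵢe^(−Eᵢ/kT) = 6·e^(−0) + 1·e^(−1.3841) + 4·e^(−3.2872) = 6.0000 + 0.25055 + 0.14943 = 6.4000.
F = −kT ln Z = −2.89 × ln(6.4000) = −2.89 × 1.8563 = -5.36 ε.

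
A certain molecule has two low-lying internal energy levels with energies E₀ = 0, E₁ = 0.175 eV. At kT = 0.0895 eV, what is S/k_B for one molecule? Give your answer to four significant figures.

Eᵢ/kT = 0, 1.95531.
Z = Σ e^(−Eᵢ/kT) = e^(−0) + e^(−1.95531) = 1.00000 + 0.141521 = 1.14152.
⟨E⟩ = Σ EᵢPᵢ = 0.0216958 eV.
S/k_B = ln Z + ⟨E⟩/kT = ln(1.14152) + 0.0216958/0.0895 = 0.132361 + 0.242411 = 0.3748.

0.3748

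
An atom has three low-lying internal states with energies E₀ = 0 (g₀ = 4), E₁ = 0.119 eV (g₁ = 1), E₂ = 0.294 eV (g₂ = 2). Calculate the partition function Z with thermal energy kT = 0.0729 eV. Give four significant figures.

Z = 4.231

Eᵢ/kT = 0, 1.63237, 4.03292.
Z = Σ gᵢe^(−Eᵢ/kT) = 4·e^(−0) + 1·e^(−1.63237) + 2·e^(−4.03292) = 4.00000 + 0.195466 + 0.0354450 = 4.23091.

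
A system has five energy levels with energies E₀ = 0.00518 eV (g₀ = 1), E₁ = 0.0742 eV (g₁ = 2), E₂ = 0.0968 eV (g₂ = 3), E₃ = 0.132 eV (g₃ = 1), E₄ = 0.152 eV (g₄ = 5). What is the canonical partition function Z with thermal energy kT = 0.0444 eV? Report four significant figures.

Eᵢ/kT = 0.116667, 1.67117, 2.18018, 2.97297, 3.42342.
Z = Σ gᵢe^(−Eᵢ/kT) = 1·e^(−0.116667) + 2·e^(−1.67117) + 3·e^(−2.18018) + 1·e^(−2.97297) + 5·e^(−3.42342) = 0.889881 + 0.376054 + 0.339064 + 0.0511512 + 0.163004 = 1.81915.

Z = 1.819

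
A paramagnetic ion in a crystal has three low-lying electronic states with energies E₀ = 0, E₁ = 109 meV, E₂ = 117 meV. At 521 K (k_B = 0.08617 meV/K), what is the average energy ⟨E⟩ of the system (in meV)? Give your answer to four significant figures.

k_BT = 0.08617 × 521 K = 44.8946 meV.
Eᵢ/kT = 0, 2.42791, 2.60610.
Z = Σ e^(−Eᵢ/kT) = e^(−0) + e^(−2.42791) + e^(−2.60610) = 1.00000 + 0.0882210 + 0.0738219 = 1.16204.
⟨E⟩ = Σ Eᵢ e^(−Eᵢ/kT) / Z = (0·1.00000 + 109·0.0882210 + 117·0.0738219) / 1.16204 = 15.71 meV.

15.71 meV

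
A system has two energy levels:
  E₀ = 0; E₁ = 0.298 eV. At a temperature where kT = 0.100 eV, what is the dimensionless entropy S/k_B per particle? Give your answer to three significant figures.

Eᵢ/kT = 0, 2.9800.
Z = Σ e^(−Eᵢ/kT) = e^(−0) + e^(−2.9800) = 1.0000 + 0.050793 = 1.0508.
⟨E⟩ = Σ EᵢPᵢ = 0.014405 eV.
S/k_B = ln Z + ⟨E⟩/kT = ln(1.0508) + 0.014405/0.100 = 0.049552 + 0.14405 = 0.194.

0.194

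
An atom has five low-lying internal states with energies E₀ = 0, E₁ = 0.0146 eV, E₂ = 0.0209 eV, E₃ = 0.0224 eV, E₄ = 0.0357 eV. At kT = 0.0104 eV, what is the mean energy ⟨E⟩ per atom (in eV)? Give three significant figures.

0.00664 eV

Eᵢ/kT = 0, 1.4038, 2.0096, 2.1538, 3.4327.
Z = Σ e^(−Eᵢ/kT) = e^(−0) + e^(−1.4038) + e^(−2.0096) + e^(−2.1538) + e^(−3.4327) = 1.0000 + 0.24566 + 0.13404 + 0.11604 + 0.032300 = 1.5280.
⟨E⟩ = Σ Eᵢ e^(−Eᵢ/kT) / Z = (0·1.0000 + 0.0146·0.24566 + 0.0209·0.13404 + 0.0224·0.11604 + 0.0357·0.032300) / 1.5280 = 0.00664 eV.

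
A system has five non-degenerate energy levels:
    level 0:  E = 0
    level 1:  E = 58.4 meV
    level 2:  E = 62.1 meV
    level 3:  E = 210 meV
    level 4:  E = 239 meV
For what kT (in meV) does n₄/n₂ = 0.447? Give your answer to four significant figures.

n₄/n₂ = exp[−(E₄−E₂)/kT] = 0.447.
⇒ (E₄−E₂)/kT = ln(1/0.447) = ln(2.23714) = 0.805198.
kT = 176.9 meV / 0.805198 = 219.7 meV.

219.7 meV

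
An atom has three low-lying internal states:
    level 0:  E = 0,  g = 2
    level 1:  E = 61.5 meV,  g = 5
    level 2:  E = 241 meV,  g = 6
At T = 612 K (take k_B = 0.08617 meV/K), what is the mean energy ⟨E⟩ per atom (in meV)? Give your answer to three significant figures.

k_BT = 0.08617 × 612 K = 52.736 meV.
Eᵢ/kT = 0, 1.1662, 4.5699.
Z = Σ gᵢe^(−Eᵢ/kT) = 2·e^(−0) + 5·e^(−1.1662) + 6·e^(−4.5699) = 2.0000 + 1.5577 + 0.062154 = 3.6199.
⟨E⟩ = Σ Eᵢ gᵢe^(−Eᵢ/kT) / Z = (0·2.0000 + 61.5·1.5577 + 241·0.062154) / 3.6199 = 30.6 meV.

30.6 meV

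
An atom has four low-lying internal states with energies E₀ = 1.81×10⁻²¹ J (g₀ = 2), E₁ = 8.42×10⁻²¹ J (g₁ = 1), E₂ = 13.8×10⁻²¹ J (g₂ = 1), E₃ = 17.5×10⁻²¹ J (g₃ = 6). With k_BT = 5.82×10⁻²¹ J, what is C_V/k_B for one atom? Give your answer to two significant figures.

1.0

Eᵢ/kT = 0.3110, 1.447, 2.371, 3.007.
Z = Σ gᵢe^(−Eᵢ/kT) = 2·e^(−0.3110) + 1·e^(−1.447) + 1·e^(−2.371) + 6·e^(−3.007) = 1.465 + 0.2353 + 0.09339 + 0.2966 = 2.090.
⟨E⟩ = 5.317, ⟨E²⟩ = 62.25.
C_V/k_B = (⟨E²⟩ − ⟨E⟩²)/(kT)² = (62.25 − 28.27)/33.87 = 1.0.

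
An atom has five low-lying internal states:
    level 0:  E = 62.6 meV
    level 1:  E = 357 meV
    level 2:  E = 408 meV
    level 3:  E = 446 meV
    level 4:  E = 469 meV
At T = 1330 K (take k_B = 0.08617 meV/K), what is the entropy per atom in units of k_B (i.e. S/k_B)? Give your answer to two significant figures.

0.65

k_BT = 0.08617 × 1330 K = 114.6 meV.
Eᵢ/kT = 0.5462, 3.115, 3.560, 3.892, 4.092.
Z = Σ e^(−Eᵢ/kT) = e^(−0.5462) + e^(−3.115) + e^(−3.560) + e^(−3.892) + e^(−4.092) = 0.5791 + 0.04438 + 0.02844 + 0.02040 + 0.01671 = 0.6890.
⟨E⟩ = Σ EᵢPᵢ = 117.0 meV.
S/k_B = ln Z + ⟨E⟩/kT = ln(0.6890) + 117.0/114.6 = -0.3725 + 1.021 = 0.65.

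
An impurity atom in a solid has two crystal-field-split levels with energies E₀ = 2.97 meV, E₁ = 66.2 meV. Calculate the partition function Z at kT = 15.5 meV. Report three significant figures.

Z = 0.840

Eᵢ/kT = 0.19161, 4.2710.
Z = Σ e^(−Eᵢ/kT) = e^(−0.19161) + e^(−4.2710) = 0.82563 + 0.013968 = 0.83960.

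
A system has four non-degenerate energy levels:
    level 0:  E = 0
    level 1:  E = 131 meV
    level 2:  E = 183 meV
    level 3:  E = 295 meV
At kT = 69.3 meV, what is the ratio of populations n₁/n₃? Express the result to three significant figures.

n₁/n₃ = exp[−(E₁−E₃)/kT] = exp(−(-164 meV)/(69.3 meV)) = exp(2.3665) = 10.7.

10.7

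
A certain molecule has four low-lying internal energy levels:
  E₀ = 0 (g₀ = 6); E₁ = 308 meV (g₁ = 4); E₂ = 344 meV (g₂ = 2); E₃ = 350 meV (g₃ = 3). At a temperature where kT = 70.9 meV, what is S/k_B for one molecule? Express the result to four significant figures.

Eᵢ/kT = 0, 4.34415, 4.85190, 4.93653.
Z = Σ gᵢe^(−Eᵢ/kT) = 6·e^(−0) + 4·e^(−4.34415) + 2·e^(−4.85190) + 3·e^(−4.93653) = 6.00000 + 0.0519302 + 0.0156270 + 0.0215384 = 6.08910.
⟨E⟩ = Σ EᵢPᵢ = 4.74760 meV.
S/k_B = ln Z + ⟨E⟩/kT = ln(6.08910) + 4.74760/70.9 = 1.80650 + 0.0669619 = 1.873.

1.873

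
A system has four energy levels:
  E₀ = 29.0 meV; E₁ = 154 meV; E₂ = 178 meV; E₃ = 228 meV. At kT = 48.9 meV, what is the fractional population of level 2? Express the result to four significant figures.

0.04159

Eᵢ/kT = 0.593047, 3.14928, 3.64008, 4.66258.
Z = Σ e^(−Eᵢ/kT) = e^(−0.593047) + e^(−3.14928) + e^(−3.64008) + e^(−4.66258) = 0.552641 + 0.0428830 + 0.0262502 + 0.00944207 = 0.631216.
P₂ = e^(−E₂/kT) / Z = 0.0262502/0.631216 = 0.04159.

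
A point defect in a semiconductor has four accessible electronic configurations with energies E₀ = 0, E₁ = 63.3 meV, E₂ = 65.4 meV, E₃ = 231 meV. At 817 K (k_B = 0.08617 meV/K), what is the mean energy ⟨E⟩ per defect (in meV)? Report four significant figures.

32.77 meV

k_BT = 0.08617 × 817 K = 70.4009 meV.
Eᵢ/kT = 0, 0.899136, 0.928965, 3.28121.
Z = Σ e^(−Eᵢ/kT) = e^(−0) + e^(−0.899136) + e^(−0.928965) + e^(−3.28121) = 1.00000 + 0.406921 + 0.394962 + 0.0375828 = 1.83947.
⟨E⟩ = Σ Eᵢ e^(−Eᵢ/kT) / Z = (0·1.00000 + 63.3·0.406921 + 65.4·0.394962 + 231·0.0375828) / 1.83947 = 32.77 meV.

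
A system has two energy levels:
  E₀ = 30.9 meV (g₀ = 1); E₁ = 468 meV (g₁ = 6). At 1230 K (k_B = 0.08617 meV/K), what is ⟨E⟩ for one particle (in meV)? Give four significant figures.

69.58 meV

k_BT = 0.08617 × 1230 K = 105.989 meV.
Eᵢ/kT = 0.291540, 4.41555.
Z = Σ gᵢe^(−Eᵢ/kT) = 1·e^(−0.291540) + 6·e^(−4.41555) = 0.747112 + 0.0725274 = 0.819639.
⟨E⟩ = Σ Eᵢ gᵢe^(−Eᵢ/kT) / Z = (30.9·0.747112 + 468·0.0725274) / 0.819639 = 69.58 meV.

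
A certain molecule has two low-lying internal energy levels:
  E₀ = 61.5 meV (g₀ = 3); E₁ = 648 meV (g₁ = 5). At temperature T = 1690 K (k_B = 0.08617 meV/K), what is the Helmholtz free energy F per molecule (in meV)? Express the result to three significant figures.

k_BT = 0.08617 × 1690 K = 145.63 meV.
Eᵢ/kT = 0.42230, 4.4496.
Z = Σ gᵢe^(−Eᵢ/kT) = 3·e^(−0.42230) + 5·e^(−4.4496) = 1.9666 + 0.058416 = 2.0250.
F = −kT ln Z = −145.63 × ln(2.0250) = −145.63 × 0.70557 = -103 meV.

-103 meV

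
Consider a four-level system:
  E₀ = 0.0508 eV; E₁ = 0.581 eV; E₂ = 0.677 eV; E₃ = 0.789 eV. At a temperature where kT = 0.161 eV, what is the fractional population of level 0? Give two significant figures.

0.94

Eᵢ/kT = 0.3155, 3.609, 4.205, 4.901.
Z = Σ e^(−Eᵢ/kT) = e^(−0.3155) + e^(−3.609) + e^(−4.205) + e^(−4.901) = 0.7294 + 0.02708 + 0.01492 + 0.007439 = 0.7788.
P₀ = e^(−E₀/kT) / Z = 0.7294/0.7788 = 0.94.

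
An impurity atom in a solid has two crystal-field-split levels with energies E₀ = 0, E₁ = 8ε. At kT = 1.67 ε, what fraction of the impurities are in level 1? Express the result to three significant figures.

0.00824

Eᵢ/kT = 0, 4.7904.
Z = Σ e^(−Eᵢ/kT) = e^(−0) + e^(−4.7904) = 1.0000 + 0.0083091 = 1.0083.
P₁ = e^(−E₁/kT) / Z = 0.0083091/1.0083 = 0.00824.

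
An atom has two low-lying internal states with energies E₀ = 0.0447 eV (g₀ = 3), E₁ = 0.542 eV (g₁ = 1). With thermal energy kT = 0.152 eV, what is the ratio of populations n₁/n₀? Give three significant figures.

0.0126

n₁/n₀ = (g₁/g₀) exp[−(E₁−E₀)/kT] = (1/3) × exp(−(0.4973 eV)/(0.152 eV)) = (1/3) × exp(-3.2717) = 0.0126.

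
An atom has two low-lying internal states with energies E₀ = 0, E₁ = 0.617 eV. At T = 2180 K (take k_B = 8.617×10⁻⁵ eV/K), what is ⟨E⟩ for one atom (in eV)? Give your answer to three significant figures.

k_BT = 8.617×10⁻⁵ × 2180 K = 0.18785 eV.
Eᵢ/kT = 0, 3.2845.
Z = Σ e^(−Eᵢ/kT) = e^(−0) + e^(−3.2845) = 1.0000 + 0.037459 = 1.0375.
⟨E⟩ = Σ Eᵢ e^(−Eᵢ/kT) / Z = (0·1.0000 + 0.617·0.037459) / 1.0375 = 0.0223 eV.

0.0223 eV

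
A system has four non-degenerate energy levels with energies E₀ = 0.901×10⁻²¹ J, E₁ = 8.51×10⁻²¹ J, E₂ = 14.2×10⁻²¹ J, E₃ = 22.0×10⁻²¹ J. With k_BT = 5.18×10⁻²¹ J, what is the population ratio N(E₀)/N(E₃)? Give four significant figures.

n₀/n₃ = exp[−(E₀−E₃)/kT] = exp(−(-21.099 ×10⁻²¹ J)/(5.18 ×10⁻²¹ J)) = exp(4.07317) = 58.74.

58.74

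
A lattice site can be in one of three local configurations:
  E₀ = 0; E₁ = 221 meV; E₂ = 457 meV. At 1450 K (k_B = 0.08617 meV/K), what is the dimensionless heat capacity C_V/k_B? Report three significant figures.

0.625

k_BT = 0.08617 × 1450 K = 124.95 meV.
Eᵢ/kT = 0, 1.7687, 3.6575.
Z = Σ e^(−Eᵢ/kT) = e^(−0) + e^(−1.7687) + e^(−3.6575) = 1.0000 + 0.17055 + 0.025797 = 1.1963.
⟨E⟩ = 41.362 meV, ⟨E²⟩ = 11467 meV².
C_V/k_B = (⟨E²⟩ − ⟨E⟩²)/(kT)² = (11467 − 1710.8)/15613 = 0.625.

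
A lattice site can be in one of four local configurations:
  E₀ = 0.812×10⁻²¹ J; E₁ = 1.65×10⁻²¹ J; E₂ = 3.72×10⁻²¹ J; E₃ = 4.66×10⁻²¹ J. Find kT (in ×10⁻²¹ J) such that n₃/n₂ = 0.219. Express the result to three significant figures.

0.619 ×10⁻²¹ J

n₃/n₂ = exp[−(E₃−E₂)/kT] = 0.219.
⇒ (E₃−E₂)/kT = ln(1/0.219) = ln(4.5662) = 1.5187.
kT = 0.94 ×10⁻²¹ J / 1.5187 = 0.619 ×10⁻²¹ J.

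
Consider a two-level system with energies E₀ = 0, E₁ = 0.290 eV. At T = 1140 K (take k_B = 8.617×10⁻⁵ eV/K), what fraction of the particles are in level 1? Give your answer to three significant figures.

0.0496

k_BT = 8.617×10⁻⁵ × 1140 K = 0.098234 eV.
Eᵢ/kT = 0, 2.9521.
Z = Σ e^(−Eᵢ/kT) = e^(−0) + e^(−2.9521) = 1.0000 + 0.052230 = 1.0522.
P₁ = e^(−E₁/kT) / Z = 0.052230/1.0522 = 0.0496.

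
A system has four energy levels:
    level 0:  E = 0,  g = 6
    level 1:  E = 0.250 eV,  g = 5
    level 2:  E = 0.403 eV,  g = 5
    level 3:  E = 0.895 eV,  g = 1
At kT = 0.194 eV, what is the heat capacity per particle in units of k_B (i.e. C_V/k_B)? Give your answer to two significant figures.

Eᵢ/kT = 0, 1.289, 2.077, 4.613.
Z = Σ gᵢe^(−Eᵢ/kT) = 6·e^(−0) + 5·e^(−1.289) + 5·e^(−2.077) + 1·e^(−4.613) = 6.000 + 1.378 + 0.6265 + 0.009922 = 8.014.
⟨E⟩ = 0.07560 eV, ⟨E²⟩ = 0.02443 eV².
C_V/k_B = (⟨E²⟩ − ⟨E⟩²)/(kT)² = (0.02443 − 0.005715)/0.03764 = 0.50.

0.50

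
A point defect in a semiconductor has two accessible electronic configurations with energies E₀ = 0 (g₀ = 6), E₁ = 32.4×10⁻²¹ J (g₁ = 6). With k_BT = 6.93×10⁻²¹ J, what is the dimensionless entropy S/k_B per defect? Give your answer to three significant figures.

Eᵢ/kT = 0, 4.6753.
Z = Σ gᵢe^(−Eᵢ/kT) = 6·e^(−0) + 6·e^(−4.6753) = 6.0000 + 0.055936 = 6.0559.
⟨E⟩ = Σ EᵢPᵢ = 0.29927 ×10⁻²¹ J.
S/k_B = ln Z + ⟨E⟩/kT = ln(6.0559) + 0.29927/6.93 = 1.8010 + 0.043185 = 1.84.

1.84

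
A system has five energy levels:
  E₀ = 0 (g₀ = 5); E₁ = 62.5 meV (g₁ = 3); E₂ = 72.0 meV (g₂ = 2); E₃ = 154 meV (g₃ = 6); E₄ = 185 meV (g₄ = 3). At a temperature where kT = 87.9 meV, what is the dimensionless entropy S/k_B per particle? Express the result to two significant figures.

2.7

Eᵢ/kT = 0, 0.7110, 0.8191, 1.752, 2.105.
Z = Σ gᵢe^(−Eᵢ/kT) = 5·e^(−0) + 3·e^(−0.7110) + 2·e^(−0.8191) + 6·e^(−1.752) + 3·e^(−2.105) = 5.000 + 1.473 + 0.8817 + 1.041 + 0.3655 = 8.761.
⟨E⟩ = Σ EᵢPᵢ = 43.77 meV.
S/k_B = ln Z + ⟨E⟩/kT = ln(8.761) + 43.77/87.9 = 2.170 + 0.4980 = 2.7.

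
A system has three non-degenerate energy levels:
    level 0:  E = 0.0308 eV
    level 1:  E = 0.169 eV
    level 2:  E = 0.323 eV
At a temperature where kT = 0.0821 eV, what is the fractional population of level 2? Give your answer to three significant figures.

0.0234

Eᵢ/kT = 0.37515, 2.0585, 3.9342.
Z = Σ e^(−Eᵢ/kT) = e^(−0.37515) + e^(−2.0585) + e^(−3.9342) = 0.68719 + 0.12765 + 0.019561 = 0.83440.
P₂ = e^(−E₂/kT) / Z = 0.019561/0.83440 = 0.0234.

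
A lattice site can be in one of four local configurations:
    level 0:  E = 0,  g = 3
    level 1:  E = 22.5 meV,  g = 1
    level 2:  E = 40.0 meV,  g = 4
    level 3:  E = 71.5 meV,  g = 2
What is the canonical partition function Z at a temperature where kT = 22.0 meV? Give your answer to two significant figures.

Eᵢ/kT = 0, 1.023, 1.818, 3.250.
Z = Σ gᵢe^(−Eᵢ/kT) = 3·e^(−0) + 1·e^(−1.023) + 4·e^(−1.818) + 2·e^(−3.250) = 3.000 + 0.3595 + 0.6494 + 0.07755 = 4.086.

Z = 4.1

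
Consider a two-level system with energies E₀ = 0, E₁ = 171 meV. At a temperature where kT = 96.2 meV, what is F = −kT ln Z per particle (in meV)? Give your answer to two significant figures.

Eᵢ/kT = 0, 1.778.
Z = Σ e^(−Eᵢ/kT) = e^(−0) + e^(−1.778) = 1.000 + 0.1690 = 1.169.
F = −kT ln Z = −96.2 × ln(1.169) = −96.2 × 0.1561 = -15 meV.

-15 meV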